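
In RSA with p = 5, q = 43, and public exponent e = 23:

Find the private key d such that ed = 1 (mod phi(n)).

Step 1: n = 5 * 43 = 215.
Step 2: phi(n) = 4 * 42 = 168.
Step 3: Find d such that 23 * d = 1 (mod 168).
Step 4: d = 23^(-1) mod 168 = 95.
Verification: 23 * 95 = 2185 = 13 * 168 + 1.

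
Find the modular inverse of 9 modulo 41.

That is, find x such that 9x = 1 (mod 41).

Step 1: We need x such that 9 * x = 1 (mod 41).
Step 2: Using the extended Euclidean algorithm or trial:
  9 * 32 = 288 = 7 * 41 + 1.
Step 3: Since 288 mod 41 = 1, the inverse is x = 32.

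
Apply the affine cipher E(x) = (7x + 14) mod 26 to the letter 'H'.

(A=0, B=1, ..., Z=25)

Step 1: Convert 'H' to number: x = 7.
Step 2: E(7) = (7 * 7 + 14) mod 26 = 63 mod 26 = 11.
Step 3: Convert 11 back to letter: L.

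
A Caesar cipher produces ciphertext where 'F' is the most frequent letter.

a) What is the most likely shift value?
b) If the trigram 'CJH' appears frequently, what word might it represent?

Step 1: In English, 'E' is the most frequent letter (12.7%).
Step 2: The most frequent ciphertext letter is 'F' (position 5).
Step 3: Shift = (5 - 4) mod 26 = 1.
Step 4: Decrypt 'CJH' by shifting back 1:
  C -> B
  J -> I
  H -> G
Step 5: 'CJH' decrypts to 'BIG'.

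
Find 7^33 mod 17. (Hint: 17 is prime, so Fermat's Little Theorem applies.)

Step 1: Since 17 is prime, by Fermat's Little Theorem: 7^16 = 1 (mod 17).
Step 2: Reduce exponent: 33 mod 16 = 1.
Step 3: So 7^33 = 7^1 (mod 17).
Step 4: 7^1 mod 17 = 7.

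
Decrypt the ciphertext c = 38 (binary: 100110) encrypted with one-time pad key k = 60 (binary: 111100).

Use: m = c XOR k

Step 1: XOR ciphertext with key:
  Ciphertext: 100110
  Key:        111100
  XOR:        011010
Step 2: Plaintext = 011010 = 26 in decimal.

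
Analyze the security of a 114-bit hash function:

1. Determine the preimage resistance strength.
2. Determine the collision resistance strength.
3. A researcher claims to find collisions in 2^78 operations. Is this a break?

Step 1: Preimage resistance requires brute-force of 2^114 operations.
Step 2: Collision resistance (birthday bound) = 2^(114/2) = 2^57.
Step 3: The claimed attack costs 2^78 operations.
Step 4: Since 2^78 >= 2^57, the claimed attack is no faster than the generic birthday attack, so this does not break collision resistance.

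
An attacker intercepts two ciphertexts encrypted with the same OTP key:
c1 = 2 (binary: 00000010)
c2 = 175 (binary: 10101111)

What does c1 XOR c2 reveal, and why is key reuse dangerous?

Step 1: c1 XOR c2 = (m1 XOR k) XOR (m2 XOR k).
Step 2: By XOR associativity/commutativity: = m1 XOR m2 XOR k XOR k = m1 XOR m2.
Step 3: 00000010 XOR 10101111 = 10101101 = 173.
Step 4: The key cancels out! An attacker learns m1 XOR m2 = 173, revealing the relationship between plaintexts.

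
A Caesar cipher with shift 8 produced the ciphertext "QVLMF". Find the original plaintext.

Step 1: Reverse the shift by subtracting 8 from each letter position.
  Q (position 16) -> position (16-8) mod 26 = 8 -> I
  V (position 21) -> position (21-8) mod 26 = 13 -> N
  L (position 11) -> position (11-8) mod 26 = 3 -> D
  M (position 12) -> position (12-8) mod 26 = 4 -> E
  F (position 5) -> position (5-8) mod 26 = 23 -> X
Decrypted message: INDEX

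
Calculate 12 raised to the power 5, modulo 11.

Step 1: Compute 12^5 mod 11 step by step, reducing modulo 11 at each step.
  12^1 mod 11 = 1
  12^2 mod 11 = (1 * 12) mod 11 = 1
  12^3 mod 11 = (1 * 12) mod 11 = 1
  12^4 mod 11 = (1 * 12) mod 11 = 1
  12^5 mod 11 = (1 * 12) mod 11 = 1
Step 2: Result = 1.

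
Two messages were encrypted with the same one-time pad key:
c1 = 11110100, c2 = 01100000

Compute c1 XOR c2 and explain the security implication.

Step 1: c1 XOR c2 = (m1 XOR k) XOR (m2 XOR k).
Step 2: By XOR associativity/commutativity: = m1 XOR m2 XOR k XOR k = m1 XOR m2.
Step 3: 11110100 XOR 01100000 = 10010100 = 148.
Step 4: The key cancels out! An attacker learns m1 XOR m2 = 148, revealing the relationship between plaintexts.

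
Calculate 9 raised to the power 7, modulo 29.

Step 1: Compute 9^7 mod 29 step by step, reducing modulo 29 at each step.
  9^1 mod 29 = 9
  9^2 mod 29 = (9 * 9) mod 29 = 23
  9^3 mod 29 = (23 * 9) mod 29 = 4
  9^4 mod 29 = (4 * 9) mod 29 = 7
  9^5 mod 29 = (7 * 9) mod 29 = 5
  9^6 mod 29 = (5 * 9) mod 29 = 16
  9^7 mod 29 = (16 * 9) mod 29 = 28
Step 2: Result = 28.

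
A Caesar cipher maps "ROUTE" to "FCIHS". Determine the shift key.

Step 1: Compare first letters: R (position 17) -> F (position 5).
Step 2: Shift = (5 - 17) mod 26 = 14.
The shift value is 14.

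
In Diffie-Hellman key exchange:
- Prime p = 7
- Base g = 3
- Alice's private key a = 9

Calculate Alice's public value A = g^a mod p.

Step 1: A = g^a mod p = 3^9 mod 7.
  3^1 mod 7 = 3
  3^2 mod 7 = (3 * 3) mod 7 = 2
  3^3 mod 7 = (2 * 3) mod 7 = 6
  3^4 mod 7 = (6 * 3) mod 7 = 4
  3^5 mod 7 = (4 * 3) mod 7 = 5
  3^6 mod 7 = (5 * 3) mod 7 = 1
  3^7 mod 7 = (1 * 3) mod 7 = 3
  3^8 mod 7 = (3 * 3) mod 7 = 2
  3^9 mod 7 = (2 * 3) mod 7 = 6
Result: A = 6.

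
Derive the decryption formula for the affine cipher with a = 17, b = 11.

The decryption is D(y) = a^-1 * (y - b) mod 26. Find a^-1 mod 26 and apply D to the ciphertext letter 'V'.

Step 1: Find a^-1, the modular inverse of 17 mod 26.
Step 2: We need 17 * a^-1 = 1 (mod 26).
Step 3: 17 * 23 = 391 = 15 * 26 + 1, so a^-1 = 23.
Step 4: D(y) = 23(y - 11) mod 26.
Step 5: Apply to 'V' (y = 21): D(21) = 23 * (21 - 11) mod 26 = 23 * 10 mod 26 = 22 -> 'W'.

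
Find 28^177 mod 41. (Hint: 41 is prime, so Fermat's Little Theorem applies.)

Step 1: Since 41 is prime, by Fermat's Little Theorem: 28^40 = 1 (mod 41).
Step 2: Reduce exponent: 177 mod 40 = 17.
Step 3: So 28^177 = 28^17 (mod 41).
Step 4: 28^17 mod 41 = 12.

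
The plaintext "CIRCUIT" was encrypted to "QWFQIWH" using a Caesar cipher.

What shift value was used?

Step 1: Compare first letters: C (position 2) -> Q (position 16).
Step 2: Shift = (16 - 2) mod 26 = 14.
The shift value is 14.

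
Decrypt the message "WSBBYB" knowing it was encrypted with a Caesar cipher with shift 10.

Step 1: Reverse the shift by subtracting 10 from each letter position.
  W (position 22) -> position (22-10) mod 26 = 12 -> M
  S (position 18) -> position (18-10) mod 26 = 8 -> I
  B (position 1) -> position (1-10) mod 26 = 17 -> R
  B (position 1) -> position (1-10) mod 26 = 17 -> R
  Y (position 24) -> position (24-10) mod 26 = 14 -> O
  B (position 1) -> position (1-10) mod 26 = 17 -> R
Decrypted message: MIRROR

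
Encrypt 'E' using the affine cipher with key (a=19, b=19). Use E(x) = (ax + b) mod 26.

Step 1: Convert 'E' to number: x = 4.
Step 2: E(4) = (19 * 4 + 19) mod 26 = 95 mod 26 = 17.
Step 3: Convert 17 back to letter: R.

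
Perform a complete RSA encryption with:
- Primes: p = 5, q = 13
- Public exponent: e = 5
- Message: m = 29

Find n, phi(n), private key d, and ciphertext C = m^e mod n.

Step 1: n = 5 * 13 = 65.
Step 2: phi(n) = (5-1)(13-1) = 4 * 12 = 48.
Step 3: Find d = 5^(-1) mod 48 = 29.
  Verify: 5 * 29 = 145 = 1 (mod 48).
Step 4: C = 29^5 mod 65 = 9.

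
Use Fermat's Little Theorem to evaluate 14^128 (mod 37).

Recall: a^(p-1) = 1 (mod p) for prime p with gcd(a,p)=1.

Step 1: Since 37 is prime, by Fermat's Little Theorem: 14^36 = 1 (mod 37).
Step 2: Reduce exponent: 128 mod 36 = 20.
Step 3: So 14^128 = 14^20 (mod 37).
Step 4: 14^20 mod 37 = 26.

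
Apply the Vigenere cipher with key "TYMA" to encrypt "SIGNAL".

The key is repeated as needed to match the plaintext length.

Step 1: Repeat key to match plaintext length:
  Plaintext: SIGNAL
  Key:       TYMATY
Step 2: Encrypt each letter:
  S(18) + T(19) = (18+19) mod 26 = 11 = L
  I(8) + Y(24) = (8+24) mod 26 = 6 = G
  G(6) + M(12) = (6+12) mod 26 = 18 = S
  N(13) + A(0) = (13+0) mod 26 = 13 = N
  A(0) + T(19) = (0+19) mod 26 = 19 = T
  L(11) + Y(24) = (11+24) mod 26 = 9 = J
Ciphertext: LGSNTJ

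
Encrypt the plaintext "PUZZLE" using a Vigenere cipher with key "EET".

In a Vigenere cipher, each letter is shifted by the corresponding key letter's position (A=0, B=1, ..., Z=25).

Step 1: Repeat key to match plaintext length:
  Plaintext: PUZZLE
  Key:       EETEET
Step 2: Encrypt each letter:
  P(15) + E(4) = (15+4) mod 26 = 19 = T
  U(20) + E(4) = (20+4) mod 26 = 24 = Y
  Z(25) + T(19) = (25+19) mod 26 = 18 = S
  Z(25) + E(4) = (25+4) mod 26 = 3 = D
  L(11) + E(4) = (11+4) mod 26 = 15 = P
  E(4) + T(19) = (4+19) mod 26 = 23 = X
Ciphertext: TYSDPX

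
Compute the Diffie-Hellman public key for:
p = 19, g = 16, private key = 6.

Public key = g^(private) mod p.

Step 1: A = g^a mod p = 16^6 mod 19.
  16^1 mod 19 = 16
  16^2 mod 19 = (16 * 16) mod 19 = 9
  16^3 mod 19 = (9 * 16) mod 19 = 11
  16^4 mod 19 = (11 * 16) mod 19 = 5
  16^5 mod 19 = (5 * 16) mod 19 = 4
  16^6 mod 19 = (4 * 16) mod 19 = 7
Result: A = 7.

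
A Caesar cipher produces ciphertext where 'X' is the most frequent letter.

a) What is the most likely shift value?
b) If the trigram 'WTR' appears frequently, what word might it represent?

Step 1: In English, 'E' is the most frequent letter (12.7%).
Step 2: The most frequent ciphertext letter is 'X' (position 23).
Step 3: Shift = (23 - 4) mod 26 = 19.
Step 4: Decrypt 'WTR' by shifting back 19:
  W -> D
  T -> A
  R -> Y
Step 5: 'WTR' decrypts to 'DAY'.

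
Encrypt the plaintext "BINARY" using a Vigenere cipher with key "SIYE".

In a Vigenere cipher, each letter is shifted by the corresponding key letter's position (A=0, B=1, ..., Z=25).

Step 1: Repeat key to match plaintext length:
  Plaintext: BINARY
  Key:       SIYESI
Step 2: Encrypt each letter:
  B(1) + S(18) = (1+18) mod 26 = 19 = T
  I(8) + I(8) = (8+8) mod 26 = 16 = Q
  N(13) + Y(24) = (13+24) mod 26 = 11 = L
  A(0) + E(4) = (0+4) mod 26 = 4 = E
  R(17) + S(18) = (17+18) mod 26 = 9 = J
  Y(24) + I(8) = (24+8) mod 26 = 6 = G
Ciphertext: TQLEJG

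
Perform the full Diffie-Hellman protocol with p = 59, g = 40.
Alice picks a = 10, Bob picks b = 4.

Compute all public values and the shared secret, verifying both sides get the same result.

Step 1: A = g^a mod p = 40^10 mod 59 = 51.
Step 2: B = g^b mod p = 40^4 mod 59 = 49.
Step 3: Alice computes s = B^a mod p = 49^10 mod 59 = 25.
Step 4: Bob computes s = A^b mod p = 51^4 mod 59 = 25.
Both sides agree: shared secret = 25.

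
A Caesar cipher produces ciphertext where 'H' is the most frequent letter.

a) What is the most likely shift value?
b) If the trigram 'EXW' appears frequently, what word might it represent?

Step 1: In English, 'E' is the most frequent letter (12.7%).
Step 2: The most frequent ciphertext letter is 'H' (position 7).
Step 3: Shift = (7 - 4) mod 26 = 3.
Step 4: Decrypt 'EXW' by shifting back 3:
  E -> B
  X -> U
  W -> T
Step 5: 'EXW' decrypts to 'BUT'.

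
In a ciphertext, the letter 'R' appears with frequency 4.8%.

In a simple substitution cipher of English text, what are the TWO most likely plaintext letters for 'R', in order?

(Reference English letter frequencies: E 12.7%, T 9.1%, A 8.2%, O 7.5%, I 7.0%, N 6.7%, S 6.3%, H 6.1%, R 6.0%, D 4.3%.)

Step 1: Observed frequency of 'R' is 4.8%.
Step 2: Compute distances to each reference frequency and sort:
  D (4.3%): difference = 0.5% <-- BEST
  R (6.0%): difference = 1.2% <-- RUNNER-UP
  H (6.1%): difference = 1.3%
  S (6.3%): difference = 1.5%
  N (6.7%): difference = 1.9%
Step 3: Most likely is 'D' (4.3%, diff 0.5%); second most likely is 'R' (6.0%, diff 1.2%).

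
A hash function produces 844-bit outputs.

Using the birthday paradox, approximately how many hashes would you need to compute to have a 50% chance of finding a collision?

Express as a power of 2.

Step 1: The birthday paradox gives collision probability ~50% after sqrt(2^n) = 2^(n/2) hashes.
Step 2: For 844-bit output: 2^(844/2) = 2^422.
Step 3: Approximately 2^422 hash computations needed.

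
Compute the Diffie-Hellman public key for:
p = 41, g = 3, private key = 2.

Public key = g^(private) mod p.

Step 1: A = g^a mod p = 3^2 mod 41.
  3^1 mod 41 = 3
  3^2 mod 41 = (3 * 3) mod 41 = 9
Result: A = 9.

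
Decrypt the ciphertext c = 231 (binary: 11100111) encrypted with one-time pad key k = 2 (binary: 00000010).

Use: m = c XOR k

Step 1: XOR ciphertext with key:
  Ciphertext: 11100111
  Key:        00000010
  XOR:        11100101
Step 2: Plaintext = 11100101 = 229 in decimal.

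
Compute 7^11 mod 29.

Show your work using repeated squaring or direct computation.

Step 1: Compute 7^11 mod 29 step by step, reducing modulo 29 at each step.
  7^1 mod 29 = 7
  7^2 mod 29 = (7 * 7) mod 29 = 20
  7^3 mod 29 = (20 * 7) mod 29 = 24
  7^4 mod 29 = (24 * 7) mod 29 = 23
  7^5 mod 29 = (23 * 7) mod 29 = 16
  7^6 mod 29 = (16 * 7) mod 29 = 25
  7^7 mod 29 = (25 * 7) mod 29 = 1
  7^8 mod 29 = (1 * 7) mod 29 = 7
  7^9 mod 29 = (7 * 7) mod 29 = 20
  7^10 mod 29 = (20 * 7) mod 29 = 24
  7^11 mod 29 = (24 * 7) mod 29 = 23
Step 2: Result = 23.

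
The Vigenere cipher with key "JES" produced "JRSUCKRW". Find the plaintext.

Step 1: Extend key: JESJESJE
Step 2: Decrypt each letter (c - k) mod 26:
  J(9) - J(9) = (9-9) mod 26 = 0 = A
  R(17) - E(4) = (17-4) mod 26 = 13 = N
  S(18) - S(18) = (18-18) mod 26 = 0 = A
  U(20) - J(9) = (20-9) mod 26 = 11 = L
  C(2) - E(4) = (2-4) mod 26 = 24 = Y
  K(10) - S(18) = (10-18) mod 26 = 18 = S
  R(17) - J(9) = (17-9) mod 26 = 8 = I
  W(22) - E(4) = (22-4) mod 26 = 18 = S
Plaintext: ANALYSIS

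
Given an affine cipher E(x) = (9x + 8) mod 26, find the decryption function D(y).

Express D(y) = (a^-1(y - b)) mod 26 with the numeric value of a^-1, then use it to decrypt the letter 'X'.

Step 1: Find a^-1, the modular inverse of 9 mod 26.
Step 2: We need 9 * a^-1 = 1 (mod 26).
Step 3: 9 * 3 = 27 = 1 * 26 + 1, so a^-1 = 3.
Step 4: D(y) = 3(y - 8) mod 26.
Step 5: Apply to 'X' (y = 23): D(23) = 3 * (23 - 8) mod 26 = 3 * 15 mod 26 = 19 -> 'T'.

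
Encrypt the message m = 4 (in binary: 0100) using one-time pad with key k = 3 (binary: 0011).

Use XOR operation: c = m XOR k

Step 1: Write out the XOR operation bit by bit:
  Message: 0100
  Key:     0011
  XOR:     0111
Step 2: Convert to decimal: 0111 = 7.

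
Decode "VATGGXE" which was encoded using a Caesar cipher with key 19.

Step 1: Reverse the shift by subtracting 19 from each letter position.
  V (position 21) -> position (21-19) mod 26 = 2 -> C
  A (position 0) -> position (0-19) mod 26 = 7 -> H
  T (position 19) -> position (19-19) mod 26 = 0 -> A
  G (position 6) -> position (6-19) mod 26 = 13 -> N
  G (position 6) -> position (6-19) mod 26 = 13 -> N
  X (position 23) -> position (23-19) mod 26 = 4 -> E
  E (position 4) -> position (4-19) mod 26 = 11 -> L
Decrypted message: CHANNEL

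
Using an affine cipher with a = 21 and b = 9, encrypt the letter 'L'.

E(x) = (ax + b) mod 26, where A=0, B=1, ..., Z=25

Step 1: Convert 'L' to number: x = 11.
Step 2: E(11) = (21 * 11 + 9) mod 26 = 240 mod 26 = 6.
Step 3: Convert 6 back to letter: G.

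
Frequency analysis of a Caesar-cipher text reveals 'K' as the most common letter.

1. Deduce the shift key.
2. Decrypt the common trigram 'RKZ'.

Step 1: In English, 'E' is the most frequent letter (12.7%).
Step 2: The most frequent ciphertext letter is 'K' (position 10).
Step 3: Shift = (10 - 4) mod 26 = 6.
Step 4: Decrypt 'RKZ' by shifting back 6:
  R -> L
  K -> E
  Z -> T
Step 5: 'RKZ' decrypts to 'LET'.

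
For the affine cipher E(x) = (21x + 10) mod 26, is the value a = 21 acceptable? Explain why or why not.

Step 1: Compute gcd(21, 26).
Step 2: gcd(21, 26) = 1.
Since gcd = 1, 21 is coprime with 26, so it is a valid key.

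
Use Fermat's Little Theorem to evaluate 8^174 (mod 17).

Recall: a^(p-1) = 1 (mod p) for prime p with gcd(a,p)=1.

Step 1: Since 17 is prime, by Fermat's Little Theorem: 8^16 = 1 (mod 17).
Step 2: Reduce exponent: 174 mod 16 = 14.
Step 3: So 8^174 = 8^14 (mod 17).
Step 4: 8^14 mod 17 = 4.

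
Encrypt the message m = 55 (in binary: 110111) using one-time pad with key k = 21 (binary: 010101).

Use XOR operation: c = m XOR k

Step 1: Write out the XOR operation bit by bit:
  Message: 110111
  Key:     010101
  XOR:     100010
Step 2: Convert to decimal: 100010 = 34.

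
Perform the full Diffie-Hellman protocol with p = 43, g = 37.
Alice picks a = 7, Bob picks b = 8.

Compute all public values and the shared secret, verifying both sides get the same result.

Step 1: A = g^a mod p = 37^7 mod 43 = 37.
Step 2: B = g^b mod p = 37^8 mod 43 = 36.
Step 3: Alice computes s = B^a mod p = 36^7 mod 43 = 36.
Step 4: Bob computes s = A^b mod p = 37^8 mod 43 = 36.
Both sides agree: shared secret = 36.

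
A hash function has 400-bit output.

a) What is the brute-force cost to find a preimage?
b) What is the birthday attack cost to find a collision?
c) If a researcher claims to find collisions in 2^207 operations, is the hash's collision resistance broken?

Step 1: Preimage resistance requires brute-force of 2^400 operations.
Step 2: Collision resistance (birthday bound) = 2^(400/2) = 2^200.
Step 3: The claimed attack costs 2^207 operations.
Step 4: Since 2^207 >= 2^200, the claimed attack is no faster than the generic birthday attack, so this does not break collision resistance.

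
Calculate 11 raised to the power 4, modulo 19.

Step 1: Compute 11^4 mod 19 step by step, reducing modulo 19 at each step.
  11^1 mod 19 = 11
  11^2 mod 19 = (11 * 11) mod 19 = 7
  11^3 mod 19 = (7 * 11) mod 19 = 1
  11^4 mod 19 = (1 * 11) mod 19 = 11
Step 2: Result = 11.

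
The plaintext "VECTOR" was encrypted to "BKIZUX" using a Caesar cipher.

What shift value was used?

Step 1: Compare first letters: V (position 21) -> B (position 1).
Step 2: Shift = (1 - 21) mod 26 = 6.
The shift value is 6.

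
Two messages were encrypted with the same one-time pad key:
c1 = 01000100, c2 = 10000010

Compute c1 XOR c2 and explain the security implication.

Step 1: c1 XOR c2 = (m1 XOR k) XOR (m2 XOR k).
Step 2: By XOR associativity/commutativity: = m1 XOR m2 XOR k XOR k = m1 XOR m2.
Step 3: 01000100 XOR 10000010 = 11000110 = 198.
Step 4: The key cancels out! An attacker learns m1 XOR m2 = 198, revealing the relationship between plaintexts.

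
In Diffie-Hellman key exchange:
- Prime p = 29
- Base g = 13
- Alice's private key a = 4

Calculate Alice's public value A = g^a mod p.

Step 1: A = g^a mod p = 13^4 mod 29.
  13^1 mod 29 = 13
  13^2 mod 29 = (13 * 13) mod 29 = 24
  13^3 mod 29 = (24 * 13) mod 29 = 22
  13^4 mod 29 = (22 * 13) mod 29 = 25
Result: A = 25.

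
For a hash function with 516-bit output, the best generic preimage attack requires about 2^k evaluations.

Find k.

Step 1: The hash has a 516-bit output.
Step 2: Preimage resistance means: given a digest h(x), it should be infeasible to find any input that hashes to it.
With a 516-bit output there are 2^516 possible digests, so a generic brute-force preimage search costs about 2^516 evaluations.
Step 3: Security level = 516 bits.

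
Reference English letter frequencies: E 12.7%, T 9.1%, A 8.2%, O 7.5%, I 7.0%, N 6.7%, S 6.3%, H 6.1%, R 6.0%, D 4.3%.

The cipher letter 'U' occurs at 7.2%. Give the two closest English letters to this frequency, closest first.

Step 1: Observed frequency of 'U' is 7.2%.
Step 2: Compute distances to each reference frequency and sort:
  I (7.0%): difference = 0.2% <-- BEST
  O (7.5%): difference = 0.3% <-- RUNNER-UP
  N (6.7%): difference = 0.5%
  S (6.3%): difference = 0.9%
  A (8.2%): difference = 1.0%
Step 3: Most likely is 'I' (7.0%, diff 0.2%); second most likely is 'O' (7.5%, diff 0.3%).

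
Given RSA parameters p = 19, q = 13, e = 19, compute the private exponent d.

Step 1: n = 19 * 13 = 247.
Step 2: phi(n) = 18 * 12 = 216.
Step 3: Find d such that 19 * d = 1 (mod 216).
Step 4: d = 19^(-1) mod 216 = 91.
Verification: 19 * 91 = 1729 = 8 * 216 + 1.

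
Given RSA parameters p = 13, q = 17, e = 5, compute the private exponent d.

Step 1: n = 13 * 17 = 221.
Step 2: phi(n) = 12 * 16 = 192.
Step 3: Find d such that 5 * d = 1 (mod 192).
Step 4: d = 5^(-1) mod 192 = 77.
Verification: 5 * 77 = 385 = 2 * 192 + 1.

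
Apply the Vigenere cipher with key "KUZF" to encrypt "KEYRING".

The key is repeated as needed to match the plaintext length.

Step 1: Repeat key to match plaintext length:
  Plaintext: KEYRING
  Key:       KUZFKUZ
Step 2: Encrypt each letter:
  K(10) + K(10) = (10+10) mod 26 = 20 = U
  E(4) + U(20) = (4+20) mod 26 = 24 = Y
  Y(24) + Z(25) = (24+25) mod 26 = 23 = X
  R(17) + F(5) = (17+5) mod 26 = 22 = W
  I(8) + K(10) = (8+10) mod 26 = 18 = S
  N(13) + U(20) = (13+20) mod 26 = 7 = H
  G(6) + Z(25) = (6+25) mod 26 = 5 = F
Ciphertext: UYXWSHF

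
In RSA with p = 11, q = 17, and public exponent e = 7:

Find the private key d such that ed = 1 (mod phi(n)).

Step 1: n = 11 * 17 = 187.
Step 2: phi(n) = 10 * 16 = 160.
Step 3: Find d such that 7 * d = 1 (mod 160).
Step 4: d = 7^(-1) mod 160 = 23.
Verification: 7 * 23 = 161 = 1 * 160 + 1.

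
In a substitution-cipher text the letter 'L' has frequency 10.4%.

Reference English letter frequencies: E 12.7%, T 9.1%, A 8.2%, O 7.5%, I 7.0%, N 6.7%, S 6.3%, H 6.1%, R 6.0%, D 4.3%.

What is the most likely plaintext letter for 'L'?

Step 1: The observed frequency is 10.4%.
Step 2: Compare with English frequencies:
  E: 12.7% (difference: 2.3%)
  T: 9.1% (difference: 1.3%) <-- closest
  A: 8.2% (difference: 2.2%)
  O: 7.5% (difference: 2.9%)
  I: 7.0% (difference: 3.4%)
  N: 6.7% (difference: 3.7%)
  S: 6.3% (difference: 4.1%)
  H: 6.1% (difference: 4.3%)
  R: 6.0% (difference: 4.4%)
  D: 4.3% (difference: 6.1%)
Step 3: 'L' most likely represents 'T' (frequency 9.1%).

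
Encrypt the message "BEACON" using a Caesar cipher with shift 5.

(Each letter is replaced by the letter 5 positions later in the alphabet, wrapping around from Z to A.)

Step 1: For each letter, shift forward by 5 positions (mod 26).
  B (position 1) -> position (1+5) mod 26 = 6 -> G
  E (position 4) -> position (4+5) mod 26 = 9 -> J
  A (position 0) -> position (0+5) mod 26 = 5 -> F
  C (position 2) -> position (2+5) mod 26 = 7 -> H
  O (position 14) -> position (14+5) mod 26 = 19 -> T
  N (position 13) -> position (13+5) mod 26 = 18 -> S
Result: GJFHTS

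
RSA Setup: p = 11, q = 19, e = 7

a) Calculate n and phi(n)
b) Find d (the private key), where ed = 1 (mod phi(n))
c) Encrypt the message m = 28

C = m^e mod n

Step 1: n = 11 * 19 = 209.
Step 2: phi(n) = (11-1)(19-1) = 10 * 18 = 180.
Step 3: Find d = 7^(-1) mod 180 = 103.
  Verify: 7 * 103 = 721 = 1 (mod 180).
Step 4: C = 28^7 mod 209 = 118.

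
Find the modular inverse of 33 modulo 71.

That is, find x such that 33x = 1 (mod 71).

Step 1: We need x such that 33 * x = 1 (mod 71).
Step 2: Using the extended Euclidean algorithm or trial:
  33 * 28 = 924 = 13 * 71 + 1.
Step 3: Since 924 mod 71 = 1, the inverse is x = 28.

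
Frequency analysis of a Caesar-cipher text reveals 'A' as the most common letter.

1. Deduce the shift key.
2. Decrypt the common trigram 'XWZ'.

Step 1: In English, 'E' is the most frequent letter (12.7%).
Step 2: The most frequent ciphertext letter is 'A' (position 0).
Step 3: Shift = (0 - 4) mod 26 = 22.
Step 4: Decrypt 'XWZ' by shifting back 22:
  X -> B
  W -> A
  Z -> D
Step 5: 'XWZ' decrypts to 'BAD'.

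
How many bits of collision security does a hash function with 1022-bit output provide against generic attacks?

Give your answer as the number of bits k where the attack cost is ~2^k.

Step 1: The hash has a 1022-bit output.
Step 2: Collision resistance means it should be infeasible to find any x != y with h(x) = h(y).
By the birthday bound, a generic collision search succeeds after about sqrt(2^1022) = 2^(1022/2) = 2^511 evaluations.
Step 3: Security level = 511 bits.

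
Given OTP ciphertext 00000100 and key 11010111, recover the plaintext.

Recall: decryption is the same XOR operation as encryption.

Step 1: XOR ciphertext with key:
  Ciphertext: 00000100
  Key:        11010111
  XOR:        11010011
Step 2: Plaintext = 11010011 = 211 in decimal.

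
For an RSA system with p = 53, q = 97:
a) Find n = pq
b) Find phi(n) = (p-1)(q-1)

Step 1: n = p * q = 53 * 97 = 5141.
Step 2: phi(n) = (p-1)(q-1) = 52 * 96 = 4992.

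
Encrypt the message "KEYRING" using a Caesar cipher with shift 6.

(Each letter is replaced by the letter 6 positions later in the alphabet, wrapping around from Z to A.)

Step 1: For each letter, shift forward by 6 positions (mod 26).
  K (position 10) -> position (10+6) mod 26 = 16 -> Q
  E (position 4) -> position (4+6) mod 26 = 10 -> K
  Y (position 24) -> position (24+6) mod 26 = 4 -> E
  R (position 17) -> position (17+6) mod 26 = 23 -> X
  I (position 8) -> position (8+6) mod 26 = 14 -> O
  N (position 13) -> position (13+6) mod 26 = 19 -> T
  G (position 6) -> position (6+6) mod 26 = 12 -> M
Result: QKEXOTM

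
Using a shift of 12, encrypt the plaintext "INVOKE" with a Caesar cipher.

Step 1: For each letter, shift forward by 12 positions (mod 26).
  I (position 8) -> position (8+12) mod 26 = 20 -> U
  N (position 13) -> position (13+12) mod 26 = 25 -> Z
  V (position 21) -> position (21+12) mod 26 = 7 -> H
  O (position 14) -> position (14+12) mod 26 = 0 -> A
  K (position 10) -> position (10+12) mod 26 = 22 -> W
  E (position 4) -> position (4+12) mod 26 = 16 -> Q
Result: UZHAWQ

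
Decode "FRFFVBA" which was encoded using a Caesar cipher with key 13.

Step 1: Reverse the shift by subtracting 13 from each letter position.
  F (position 5) -> position (5-13) mod 26 = 18 -> S
  R (position 17) -> position (17-13) mod 26 = 4 -> E
  F (position 5) -> position (5-13) mod 26 = 18 -> S
  F (position 5) -> position (5-13) mod 26 = 18 -> S
  V (position 21) -> position (21-13) mod 26 = 8 -> I
  B (position 1) -> position (1-13) mod 26 = 14 -> O
  A (position 0) -> position (0-13) mod 26 = 13 -> N
Decrypted message: SESSION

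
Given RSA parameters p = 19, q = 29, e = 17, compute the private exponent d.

Step 1: n = 19 * 29 = 551.
Step 2: phi(n) = 18 * 28 = 504.
Step 3: Find d such that 17 * d = 1 (mod 504).
Step 4: d = 17^(-1) mod 504 = 89.
Verification: 17 * 89 = 1513 = 3 * 504 + 1.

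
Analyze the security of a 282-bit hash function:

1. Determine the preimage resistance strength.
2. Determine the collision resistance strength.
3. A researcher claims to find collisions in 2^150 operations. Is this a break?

Step 1: Preimage resistance requires brute-force of 2^282 operations.
Step 2: Collision resistance (birthday bound) = 2^(282/2) = 2^141.
Step 3: The claimed attack costs 2^150 operations.
Step 4: Since 2^150 >= 2^141, the claimed attack is no faster than the generic birthday attack, so this does not break collision resistance.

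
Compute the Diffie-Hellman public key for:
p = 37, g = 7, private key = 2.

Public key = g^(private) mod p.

Step 1: A = g^a mod p = 7^2 mod 37.
  7^1 mod 37 = 7
  7^2 mod 37 = (7 * 7) mod 37 = 12
Result: A = 12.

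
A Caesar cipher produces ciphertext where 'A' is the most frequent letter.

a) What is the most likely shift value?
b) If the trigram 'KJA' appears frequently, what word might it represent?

Step 1: In English, 'E' is the most frequent letter (12.7%).
Step 2: The most frequent ciphertext letter is 'A' (position 0).
Step 3: Shift = (0 - 4) mod 26 = 22.
Step 4: Decrypt 'KJA' by shifting back 22:
  K -> O
  J -> N
  A -> E
Step 5: 'KJA' decrypts to 'ONE'.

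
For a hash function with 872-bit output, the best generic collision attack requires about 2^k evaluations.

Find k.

Step 1: The hash has a 872-bit output.
Step 2: Collision resistance means it should be infeasible to find any x != y with h(x) = h(y).
By the birthday bound, a generic collision search succeeds after about sqrt(2^872) = 2^(872/2) = 2^436 evaluations.
Step 3: Security level = 436 bits.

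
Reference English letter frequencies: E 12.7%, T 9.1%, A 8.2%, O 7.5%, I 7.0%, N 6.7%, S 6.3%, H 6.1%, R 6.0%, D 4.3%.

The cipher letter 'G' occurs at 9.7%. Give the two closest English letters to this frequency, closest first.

Step 1: Observed frequency of 'G' is 9.7%.
Step 2: Compute distances to each reference frequency and sort:
  T (9.1%): difference = 0.6% <-- BEST
  A (8.2%): difference = 1.5% <-- RUNNER-UP
  O (7.5%): difference = 2.2%
  I (7.0%): difference = 2.7%
  N (6.7%): difference = 3.0%
Step 3: Most likely is 'T' (9.1%, diff 0.6%); second most likely is 'A' (8.2%, diff 1.5%).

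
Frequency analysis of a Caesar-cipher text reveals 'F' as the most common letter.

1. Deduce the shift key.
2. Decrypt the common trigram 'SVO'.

Step 1: In English, 'E' is the most frequent letter (12.7%).
Step 2: The most frequent ciphertext letter is 'F' (position 5).
Step 3: Shift = (5 - 4) mod 26 = 1.
Step 4: Decrypt 'SVO' by shifting back 1:
  S -> R
  V -> U
  O -> N
Step 5: 'SVO' decrypts to 'RUN'.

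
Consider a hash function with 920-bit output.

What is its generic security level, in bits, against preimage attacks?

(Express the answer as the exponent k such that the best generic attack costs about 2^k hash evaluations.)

Step 1: The hash has a 920-bit output.
Step 2: Preimage resistance means: given a digest h(x), it should be infeasible to find any input that hashes to it.
With a 920-bit output there are 2^920 possible digests, so a generic brute-force preimage search costs about 2^920 evaluations.
Step 3: Security level = 920 bits.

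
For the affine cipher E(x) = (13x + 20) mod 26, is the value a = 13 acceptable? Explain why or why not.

Step 1: Compute gcd(13, 26).
Step 2: gcd(13, 26) = 13.
Since gcd = 13 != 1, 13 shares a common factor with 26, so it cannot be used.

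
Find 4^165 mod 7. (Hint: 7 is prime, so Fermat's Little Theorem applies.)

Step 1: Since 7 is prime, by Fermat's Little Theorem: 4^6 = 1 (mod 7).
Step 2: Reduce exponent: 165 mod 6 = 3.
Step 3: So 4^165 = 4^3 (mod 7).
Step 4: 4^3 mod 7 = 1.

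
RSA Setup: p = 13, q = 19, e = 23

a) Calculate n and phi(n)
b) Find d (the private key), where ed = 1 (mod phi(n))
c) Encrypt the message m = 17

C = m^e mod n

Step 1: n = 13 * 19 = 247.
Step 2: phi(n) = (13-1)(19-1) = 12 * 18 = 216.
Step 3: Find d = 23^(-1) mod 216 = 47.
  Verify: 23 * 47 = 1081 = 1 (mod 216).
Step 4: C = 17^23 mod 247 = 101.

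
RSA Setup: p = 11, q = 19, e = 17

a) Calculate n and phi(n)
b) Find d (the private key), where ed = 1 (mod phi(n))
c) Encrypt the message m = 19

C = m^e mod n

Step 1: n = 11 * 19 = 209.
Step 2: phi(n) = (11-1)(19-1) = 10 * 18 = 180.
Step 3: Find d = 17^(-1) mod 180 = 53.
  Verify: 17 * 53 = 901 = 1 (mod 180).
Step 4: C = 19^17 mod 209 = 57.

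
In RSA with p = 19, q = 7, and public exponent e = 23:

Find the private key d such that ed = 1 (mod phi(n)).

Step 1: n = 19 * 7 = 133.
Step 2: phi(n) = 18 * 6 = 108.
Step 3: Find d such that 23 * d = 1 (mod 108).
Step 4: d = 23^(-1) mod 108 = 47.
Verification: 23 * 47 = 1081 = 10 * 108 + 1.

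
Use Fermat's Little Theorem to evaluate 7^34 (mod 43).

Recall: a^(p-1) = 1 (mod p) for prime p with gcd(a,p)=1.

Step 1: Since 43 is prime, by Fermat's Little Theorem: 7^42 = 1 (mod 43).
Step 2: Reduce exponent: 34 mod 42 = 34.
Step 3: So 7^34 = 7^34 (mod 43).
Step 4: 7^34 mod 43 = 36.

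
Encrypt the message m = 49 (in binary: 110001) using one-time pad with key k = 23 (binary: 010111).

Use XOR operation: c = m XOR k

Step 1: Write out the XOR operation bit by bit:
  Message: 110001
  Key:     010111
  XOR:     100110
Step 2: Convert to decimal: 100110 = 38.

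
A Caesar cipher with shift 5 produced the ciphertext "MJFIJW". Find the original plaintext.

Step 1: Reverse the shift by subtracting 5 from each letter position.
  M (position 12) -> position (12-5) mod 26 = 7 -> H
  J (position 9) -> position (9-5) mod 26 = 4 -> E
  F (position 5) -> position (5-5) mod 26 = 0 -> A
  I (position 8) -> position (8-5) mod 26 = 3 -> D
  J (position 9) -> position (9-5) mod 26 = 4 -> E
  W (position 22) -> position (22-5) mod 26 = 17 -> R
Decrypted message: HEADER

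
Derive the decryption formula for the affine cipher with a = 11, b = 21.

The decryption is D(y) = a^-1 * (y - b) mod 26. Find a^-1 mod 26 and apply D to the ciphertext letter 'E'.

Step 1: Find a^-1, the modular inverse of 11 mod 26.
Step 2: We need 11 * a^-1 = 1 (mod 26).
Step 3: 11 * 19 = 209 = 8 * 26 + 1, so a^-1 = 19.
Step 4: D(y) = 19(y - 21) mod 26.
Step 5: Apply to 'E' (y = 4): D(4) = 19 * (4 - 21) mod 26 = 19 * -17 mod 26 = 15 -> 'P'.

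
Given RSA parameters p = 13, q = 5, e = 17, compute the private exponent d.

Step 1: n = 13 * 5 = 65.
Step 2: phi(n) = 12 * 4 = 48.
Step 3: Find d such that 17 * d = 1 (mod 48).
Step 4: d = 17^(-1) mod 48 = 17.
Verification: 17 * 17 = 289 = 6 * 48 + 1.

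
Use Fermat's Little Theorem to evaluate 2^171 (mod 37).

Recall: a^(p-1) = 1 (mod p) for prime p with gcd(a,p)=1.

Step 1: Since 37 is prime, by Fermat's Little Theorem: 2^36 = 1 (mod 37).
Step 2: Reduce exponent: 171 mod 36 = 27.
Step 3: So 2^171 = 2^27 (mod 37).
Step 4: 2^27 mod 37 = 6.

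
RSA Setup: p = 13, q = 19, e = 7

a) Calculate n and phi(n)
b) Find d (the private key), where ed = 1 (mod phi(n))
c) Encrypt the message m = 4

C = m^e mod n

Step 1: n = 13 * 19 = 247.
Step 2: phi(n) = (13-1)(19-1) = 12 * 18 = 216.
Step 3: Find d = 7^(-1) mod 216 = 31.
  Verify: 7 * 31 = 217 = 1 (mod 216).
Step 4: C = 4^7 mod 247 = 82.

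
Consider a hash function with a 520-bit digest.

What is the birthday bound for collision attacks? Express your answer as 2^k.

Step 1: The birthday paradox gives collision probability ~50% after sqrt(2^n) = 2^(n/2) hashes.
Step 2: For 520-bit output: 2^(520/2) = 2^260.
Step 3: Approximately 2^260 hash computations needed.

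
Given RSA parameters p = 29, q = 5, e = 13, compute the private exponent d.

Step 1: n = 29 * 5 = 145.
Step 2: phi(n) = 28 * 4 = 112.
Step 3: Find d such that 13 * d = 1 (mod 112).
Step 4: d = 13^(-1) mod 112 = 69.
Verification: 13 * 69 = 897 = 8 * 112 + 1.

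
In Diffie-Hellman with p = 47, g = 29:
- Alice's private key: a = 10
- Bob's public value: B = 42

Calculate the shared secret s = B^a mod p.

Step 1: s = B^a mod p = 42^10 mod 47.
  42^1 mod 47 = 42
  42^2 mod 47 = (42 * 42) mod 47 = 25
  42^3 mod 47 = (25 * 42) mod 47 = 16
  42^4 mod 47 = (16 * 42) mod 47 = 14
  42^5 mod 47 = (14 * 42) mod 47 = 24
  42^6 mod 47 = (24 * 42) mod 47 = 21
  42^7 mod 47 = (21 * 42) mod 47 = 36
  42^8 mod 47 = (36 * 42) mod 47 = 8
  42^9 mod 47 = (8 * 42) mod 47 = 7
  42^10 mod 47 = (7 * 42) mod 47 = 12
Result: shared secret = 12.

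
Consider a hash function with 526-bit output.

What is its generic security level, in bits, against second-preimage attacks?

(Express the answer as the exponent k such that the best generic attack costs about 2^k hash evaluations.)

Step 1: The hash has a 526-bit output.
Step 2: Second-preimage resistance means: given a specific input x, it should be infeasible to find a different y with h(y) = h(x).
With a 526-bit output, a generic search for a second preimage costs about 2^526 evaluations (each trial matches the fixed target with probability 2^-526).
Step 3: Security level = 526 bits.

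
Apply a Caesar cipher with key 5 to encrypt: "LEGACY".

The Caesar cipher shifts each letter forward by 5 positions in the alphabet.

Step 1: For each letter, shift forward by 5 positions (mod 26).
  L (position 11) -> position (11+5) mod 26 = 16 -> Q
  E (position 4) -> position (4+5) mod 26 = 9 -> J
  G (position 6) -> position (6+5) mod 26 = 11 -> L
  A (position 0) -> position (0+5) mod 26 = 5 -> F
  C (position 2) -> position (2+5) mod 26 = 7 -> H
  Y (position 24) -> position (24+5) mod 26 = 3 -> D
Result: QJLFHD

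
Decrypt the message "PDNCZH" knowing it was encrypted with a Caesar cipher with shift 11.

Step 1: Reverse the shift by subtracting 11 from each letter position.
  P (position 15) -> position (15-11) mod 26 = 4 -> E
  D (position 3) -> position (3-11) mod 26 = 18 -> S
  N (position 13) -> position (13-11) mod 26 = 2 -> C
  C (position 2) -> position (2-11) mod 26 = 17 -> R
  Z (position 25) -> position (25-11) mod 26 = 14 -> O
  H (position 7) -> position (7-11) mod 26 = 22 -> W
Decrypted message: ESCROW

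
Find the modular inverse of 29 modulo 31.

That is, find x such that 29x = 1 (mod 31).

Step 1: We need x such that 29 * x = 1 (mod 31).
Step 2: Using the extended Euclidean algorithm or trial:
  29 * 15 = 435 = 14 * 31 + 1.
Step 3: Since 435 mod 31 = 1, the inverse is x = 15.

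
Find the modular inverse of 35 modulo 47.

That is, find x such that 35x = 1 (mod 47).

Step 1: We need x such that 35 * x = 1 (mod 47).
Step 2: Using the extended Euclidean algorithm or trial:
  35 * 43 = 1505 = 32 * 47 + 1.
Step 3: Since 1505 mod 47 = 1, the inverse is x = 43.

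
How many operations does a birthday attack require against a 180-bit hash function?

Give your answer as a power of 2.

Step 1: The birthday paradox gives collision probability ~50% after sqrt(2^n) = 2^(n/2) hashes.
Step 2: For 180-bit output: 2^(180/2) = 2^90.
Step 3: Approximately 2^90 hash computations needed.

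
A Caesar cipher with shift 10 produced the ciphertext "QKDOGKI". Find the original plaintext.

Step 1: Reverse the shift by subtracting 10 from each letter position.
  Q (position 16) -> position (16-10) mod 26 = 6 -> G
  K (position 10) -> position (10-10) mod 26 = 0 -> A
  D (position 3) -> position (3-10) mod 26 = 19 -> T
  O (position 14) -> position (14-10) mod 26 = 4 -> E
  G (position 6) -> position (6-10) mod 26 = 22 -> W
  K (position 10) -> position (10-10) mod 26 = 0 -> A
  I (position 8) -> position (8-10) mod 26 = 24 -> Y
Decrypted message: GATEWAY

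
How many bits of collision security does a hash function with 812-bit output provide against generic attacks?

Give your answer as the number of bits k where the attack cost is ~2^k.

Step 1: The hash has a 812-bit output.
Step 2: Collision resistance means it should be infeasible to find any x != y with h(x) = h(y).
By the birthday bound, a generic collision search succeeds after about sqrt(2^812) = 2^(812/2) = 2^406 evaluations.
Step 3: Security level = 406 bits.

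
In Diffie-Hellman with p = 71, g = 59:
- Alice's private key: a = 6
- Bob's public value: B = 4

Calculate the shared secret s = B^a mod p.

Step 1: s = B^a mod p = 4^6 mod 71.
  4^1 mod 71 = 4
  4^2 mod 71 = (4 * 4) mod 71 = 16
  4^3 mod 71 = (16 * 4) mod 71 = 64
  4^4 mod 71 = (64 * 4) mod 71 = 43
  4^5 mod 71 = (43 * 4) mod 71 = 30
  4^6 mod 71 = (30 * 4) mod 71 = 49
Result: shared secret = 49.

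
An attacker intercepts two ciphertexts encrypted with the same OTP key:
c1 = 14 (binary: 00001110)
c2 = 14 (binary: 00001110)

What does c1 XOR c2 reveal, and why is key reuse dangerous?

Step 1: c1 XOR c2 = (m1 XOR k) XOR (m2 XOR k).
Step 2: By XOR associativity/commutativity: = m1 XOR m2 XOR k XOR k = m1 XOR m2.
Step 3: 00001110 XOR 00001110 = 00000000 = 0.
Step 4: The key cancels out! An attacker learns m1 XOR m2 = 0, revealing the relationship between plaintexts.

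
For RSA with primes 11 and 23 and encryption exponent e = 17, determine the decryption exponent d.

Step 1: n = 11 * 23 = 253.
Step 2: phi(n) = 10 * 22 = 220.
Step 3: Find d such that 17 * d = 1 (mod 220).
Step 4: d = 17^(-1) mod 220 = 13.
Verification: 17 * 13 = 221 = 1 * 220 + 1.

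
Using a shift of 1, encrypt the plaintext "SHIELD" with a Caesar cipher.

Step 1: For each letter, shift forward by 1 positions (mod 26).
  S (position 18) -> position (18+1) mod 26 = 19 -> T
  H (position 7) -> position (7+1) mod 26 = 8 -> I
  I (position 8) -> position (8+1) mod 26 = 9 -> J
  E (position 4) -> position (4+1) mod 26 = 5 -> F
  L (position 11) -> position (11+1) mod 26 = 12 -> M
  D (position 3) -> position (3+1) mod 26 = 4 -> E
Result: TIJFME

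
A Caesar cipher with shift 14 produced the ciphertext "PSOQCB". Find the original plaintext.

Step 1: Reverse the shift by subtracting 14 from each letter position.
  P (position 15) -> position (15-14) mod 26 = 1 -> B
  S (position 18) -> position (18-14) mod 26 = 4 -> E
  O (position 14) -> position (14-14) mod 26 = 0 -> A
  Q (position 16) -> position (16-14) mod 26 = 2 -> C
  C (position 2) -> position (2-14) mod 26 = 14 -> O
  B (position 1) -> position (1-14) mod 26 = 13 -> N
Decrypted message: BEACON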